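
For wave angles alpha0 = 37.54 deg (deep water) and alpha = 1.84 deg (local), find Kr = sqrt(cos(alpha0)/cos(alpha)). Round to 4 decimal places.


Kr = sqrt(cos(alpha0) / cos(alpha))
cos(37.54) = 0.792928
cos(1.84) = 0.999484
Kr = sqrt(0.792928 / 0.999484)
Kr = sqrt(0.793337)
Kr = 0.8907

0.8907


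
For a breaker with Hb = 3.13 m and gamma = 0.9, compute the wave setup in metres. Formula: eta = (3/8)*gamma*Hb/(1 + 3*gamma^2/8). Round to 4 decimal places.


eta = (3/8) * gamma * Hb / (1 + 3*gamma^2/8)
Numerator = (3/8) * 0.9 * 3.13 = 1.056375
Denominator = 1 + 3*0.9^2/8 = 1 + 0.303750 = 1.303750
eta = 1.056375 / 1.303750
eta = 0.8103 m

0.8103


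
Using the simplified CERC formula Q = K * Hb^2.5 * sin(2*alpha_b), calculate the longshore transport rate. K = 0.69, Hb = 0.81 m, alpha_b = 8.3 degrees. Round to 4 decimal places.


Q = K * Hb^2.5 * sin(2 * alpha_b)
Hb^2.5 = 0.81^2.5 = 0.590490
sin(2 * 8.3) = sin(16.6) = 0.285688
Q = 0.69 * 0.590490 * 0.285688
Q = 0.1164 m^3/s

0.1164


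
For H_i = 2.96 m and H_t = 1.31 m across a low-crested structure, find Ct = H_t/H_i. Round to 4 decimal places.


Ct = H_t / H_i
Ct = 1.31 / 2.96
Ct = 0.4426

0.4426


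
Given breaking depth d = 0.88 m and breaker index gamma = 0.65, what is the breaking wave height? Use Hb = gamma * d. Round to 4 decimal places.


Hb = gamma * d
Hb = 0.65 * 0.88
Hb = 0.5720 m

0.5720


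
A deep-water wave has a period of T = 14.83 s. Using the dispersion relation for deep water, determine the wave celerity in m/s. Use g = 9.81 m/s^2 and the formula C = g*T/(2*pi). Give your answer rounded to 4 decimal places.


We use the deep-water celerity formula:
C = g * T / (2 * pi)
C = 9.81 * 14.83 / (2 * 3.14159...)
C = 145.482300 / 6.283185
C = 23.1542 m/s

23.1542


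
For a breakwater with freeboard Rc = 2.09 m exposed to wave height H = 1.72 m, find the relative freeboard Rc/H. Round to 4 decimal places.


Relative freeboard = Rc / H
= 2.09 / 1.72
= 1.2151

1.2151


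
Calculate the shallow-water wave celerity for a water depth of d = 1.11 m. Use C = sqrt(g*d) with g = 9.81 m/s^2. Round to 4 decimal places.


Using the shallow-water approximation:
C = sqrt(g * d) = sqrt(9.81 * 1.11)
C = sqrt(10.8891)
C = 3.2999 m/s

3.2999


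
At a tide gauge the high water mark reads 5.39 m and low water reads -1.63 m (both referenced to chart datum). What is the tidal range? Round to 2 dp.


Tidal range = High water - Low water
Tidal range = 5.39 - (-1.63)
Tidal range = 7.02 m

7.02


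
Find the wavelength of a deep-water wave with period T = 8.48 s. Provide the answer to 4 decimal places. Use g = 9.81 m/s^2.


L0 = g * T^2 / (2 * pi)
L0 = 9.81 * 8.48^2 / (2 * pi)
L0 = 9.81 * 71.9104 / 6.28319
L0 = 705.4410 / 6.28319
L0 = 112.2744 m

112.2744


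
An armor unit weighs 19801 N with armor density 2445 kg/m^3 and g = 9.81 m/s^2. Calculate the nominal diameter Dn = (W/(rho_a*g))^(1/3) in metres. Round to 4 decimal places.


V = W / (rho_a * g)
V = 19801 / (2445 * 9.81)
V = 19801 / 23985.45
V = 0.825542 m^3
Dn = V^(1/3) = 0.825542^(1/3)
Dn = 0.9381 m

0.9381


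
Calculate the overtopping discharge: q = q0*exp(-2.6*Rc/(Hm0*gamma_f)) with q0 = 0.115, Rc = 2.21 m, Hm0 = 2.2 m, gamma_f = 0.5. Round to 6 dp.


q = q0 * exp(-2.6 * Rc / (Hm0 * gamma_f))
Exponent = -2.6 * 2.21 / (2.2 * 0.5)
= -2.6 * 2.21 / 1.1000
= -5.223636
exp(-5.223636) = 0.005388
q = 0.115 * 0.005388
q = 0.000620 m^3/s/m

0.000620


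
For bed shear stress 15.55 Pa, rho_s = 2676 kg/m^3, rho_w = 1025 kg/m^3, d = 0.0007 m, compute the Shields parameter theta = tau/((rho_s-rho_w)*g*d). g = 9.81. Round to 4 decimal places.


theta = tau / ((rho_s - rho_w) * g * d)
rho_s - rho_w = 2676 - 1025 = 1651
Denominator = 1651 * 9.81 * 0.0007 = 11.337417
theta = 15.55 / 11.337417
theta = 1.3716

1.3716


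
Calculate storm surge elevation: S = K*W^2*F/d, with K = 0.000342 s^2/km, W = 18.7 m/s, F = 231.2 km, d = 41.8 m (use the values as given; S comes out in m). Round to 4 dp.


S = K * W^2 * F / d
W^2 = 18.7^2 = 349.69
S = 0.000342 * 349.69 * 231.2 / 41.8
Numerator = 0.000342 * 349.69 * 231.2 = 27.650128
S = 27.650128 / 41.8 = 0.6615 m

0.6615


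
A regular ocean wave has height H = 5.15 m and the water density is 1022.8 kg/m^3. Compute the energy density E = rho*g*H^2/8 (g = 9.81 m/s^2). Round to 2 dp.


E = (1/8) * rho * g * H^2
E = (1/8) * 1022.8 * 9.81 * 5.15^2
E = 0.125 * 1022.8 * 9.81 * 26.5225
E = 33264.74 J/m^2

33264.74


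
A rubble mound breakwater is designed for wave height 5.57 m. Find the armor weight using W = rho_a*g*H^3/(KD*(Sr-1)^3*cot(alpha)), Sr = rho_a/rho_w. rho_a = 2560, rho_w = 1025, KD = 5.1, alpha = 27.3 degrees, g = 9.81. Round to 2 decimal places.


Sr = rho_a / rho_w = 2560 / 1025 = 2.497561
(Sr - 1) = 1.497561
(Sr - 1)^3 = 3.358563
cot(27.3) = 1 / tan(27.3) = 1 / 0.516138 = 1.937465
Numerator = 2560 * 9.81 * 5.57^3 = 4339848.3925
Denominator = 5.1 * 3.358563 * 1.937465 = 33.186196
W = 4339848.3925 / 33.186196
W = 130772.70 N

130772.70


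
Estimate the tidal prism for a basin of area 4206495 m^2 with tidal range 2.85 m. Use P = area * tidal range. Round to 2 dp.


Tidal prism = Area * Tidal range
P = 4206495 * 2.85
P = 11988510.75 m^3

11988510.75


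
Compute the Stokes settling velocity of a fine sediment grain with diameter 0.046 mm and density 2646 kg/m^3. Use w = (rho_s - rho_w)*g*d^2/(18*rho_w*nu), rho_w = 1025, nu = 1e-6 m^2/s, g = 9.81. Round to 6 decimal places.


w = (rho_s - rho_w) * g * d^2 / (18 * rho_w * nu)
d = 0.046 mm = 0.000046 m
rho_s - rho_w = 2646 - 1025 = 1621
Numerator = 1621 * 9.81 * (0.000046)^2 = 0.000033648653
Denominator = 18 * 1025 * 1e-6 = 0.018450
w = 0.001824 m/s

0.001824


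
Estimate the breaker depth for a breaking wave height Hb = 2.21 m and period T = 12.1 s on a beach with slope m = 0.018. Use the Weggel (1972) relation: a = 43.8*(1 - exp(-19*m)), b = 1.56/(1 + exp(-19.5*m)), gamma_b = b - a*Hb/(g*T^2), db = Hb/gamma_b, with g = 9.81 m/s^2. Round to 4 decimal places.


a = 43.8 * (1 - exp(-19 * m))
exp(-19 * 0.018) = exp(-0.3420) = 0.710348
a = 43.8 * (1 - 0.710348) = 12.686749
b = 1.56 / (1 + exp(-19.5 * m))
exp(-19.5 * 0.018) = exp(-0.3510) = 0.703984
b = 1.56 / (1 + 0.703984) = 0.915502
Hb / (g * T^2) = 2.21 / (9.81 * 12.1^2) = 2.21 / 1436.2821 = 0.00153869
gamma_b = b - a * Hb/(g*T^2) = 0.915502 - 12.686749 * 0.00153869 = 0.895981
db = Hb / gamma_b = 2.21 / 0.895981
db = 2.4666 m

2.4666


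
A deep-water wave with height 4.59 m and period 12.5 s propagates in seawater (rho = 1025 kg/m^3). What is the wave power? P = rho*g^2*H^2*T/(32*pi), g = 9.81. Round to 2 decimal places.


P = rho * g^2 * H^2 * T / (32 * pi)
P = 1025 * 9.81^2 * 4.59^2 * 12.5 / (32 * pi)
P = 1025 * 96.2361 * 21.0681 * 12.5 / 100.53096
P = 258402.92 W/m

258402.92


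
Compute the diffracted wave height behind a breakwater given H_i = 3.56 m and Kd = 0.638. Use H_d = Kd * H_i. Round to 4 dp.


H_d = Kd * H_i
H_d = 0.638 * 3.56
H_d = 2.2713 m

2.2713


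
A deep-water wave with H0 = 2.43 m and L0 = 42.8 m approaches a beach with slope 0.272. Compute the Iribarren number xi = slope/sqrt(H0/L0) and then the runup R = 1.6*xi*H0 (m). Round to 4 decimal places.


xi = slope / sqrt(H0/L0)
H0/L0 = 2.43/42.8 = 0.056776
sqrt(0.056776) = 0.238277
xi = 0.272 / 0.238277 = 1.141531
R = 1.6 * xi * H0 = 1.6 * 1.141531 * 2.43
R = 4.4383 m

4.4383


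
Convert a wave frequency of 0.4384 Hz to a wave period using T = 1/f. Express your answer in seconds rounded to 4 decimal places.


T = 1 / f
T = 1 / 0.4384
T = 2.2810 s

2.2810


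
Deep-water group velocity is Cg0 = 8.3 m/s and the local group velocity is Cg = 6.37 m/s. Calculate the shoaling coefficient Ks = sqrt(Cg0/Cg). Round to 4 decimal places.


Ks = sqrt(Cg0 / Cg)
Ks = sqrt(8.3 / 6.37)
Ks = sqrt(1.3030)
Ks = 1.1415

1.1415


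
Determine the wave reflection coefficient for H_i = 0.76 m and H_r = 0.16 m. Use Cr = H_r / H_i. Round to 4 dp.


Cr = H_r / H_i
Cr = 0.16 / 0.76
Cr = 0.2105

0.2105


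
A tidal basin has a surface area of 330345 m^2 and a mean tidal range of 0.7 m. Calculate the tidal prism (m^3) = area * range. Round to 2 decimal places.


Tidal prism = Area * Tidal range
P = 330345 * 0.7
P = 231241.50 m^3

231241.50


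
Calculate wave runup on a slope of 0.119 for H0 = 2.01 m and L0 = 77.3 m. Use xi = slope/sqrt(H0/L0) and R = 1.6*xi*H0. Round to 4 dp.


xi = slope / sqrt(H0/L0)
H0/L0 = 2.01/77.3 = 0.026003
sqrt(0.026003) = 0.161253
xi = 0.119 / 0.161253 = 0.737970
R = 1.6 * xi * H0 = 1.6 * 0.737970 * 2.01
R = 2.3733 m

2.3733


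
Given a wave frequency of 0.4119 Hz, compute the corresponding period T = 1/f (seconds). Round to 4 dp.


T = 1 / f
T = 1 / 0.4119
T = 2.4278 s

2.4278


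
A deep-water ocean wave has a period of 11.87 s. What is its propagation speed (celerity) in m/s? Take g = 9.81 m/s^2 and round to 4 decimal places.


We use the deep-water celerity formula:
C = g * T / (2 * pi)
C = 9.81 * 11.87 / (2 * 3.14159...)
C = 116.444700 / 6.283185
C = 18.5327 m/s

18.5327


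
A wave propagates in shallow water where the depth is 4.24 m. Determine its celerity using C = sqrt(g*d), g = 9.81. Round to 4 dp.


Using the shallow-water approximation:
C = sqrt(g * d) = sqrt(9.81 * 4.24)
C = sqrt(41.5944)
C = 6.4494 m/s

6.4494


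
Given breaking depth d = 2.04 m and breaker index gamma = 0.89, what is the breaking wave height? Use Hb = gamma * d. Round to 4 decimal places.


Hb = gamma * d
Hb = 0.89 * 2.04
Hb = 1.8156 m

1.8156


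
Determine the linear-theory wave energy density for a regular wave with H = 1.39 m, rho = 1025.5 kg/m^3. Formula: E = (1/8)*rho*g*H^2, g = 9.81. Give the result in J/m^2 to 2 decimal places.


E = (1/8) * rho * g * H^2
E = (1/8) * 1025.5 * 9.81 * 1.39^2
E = 0.125 * 1025.5 * 9.81 * 1.9321
E = 2429.65 J/m^2

2429.65


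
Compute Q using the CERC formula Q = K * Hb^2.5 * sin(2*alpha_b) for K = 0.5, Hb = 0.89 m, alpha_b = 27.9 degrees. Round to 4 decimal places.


Q = K * Hb^2.5 * sin(2 * alpha_b)
Hb^2.5 = 0.89^2.5 = 0.747266
sin(2 * 27.9) = sin(55.8) = 0.827081
Q = 0.5 * 0.747266 * 0.827081
Q = 0.3090 m^3/s

0.3090


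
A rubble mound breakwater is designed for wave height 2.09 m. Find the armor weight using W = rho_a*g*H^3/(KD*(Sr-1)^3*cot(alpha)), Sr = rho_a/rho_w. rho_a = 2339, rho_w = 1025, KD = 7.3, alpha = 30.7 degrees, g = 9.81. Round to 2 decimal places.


Sr = rho_a / rho_w = 2339 / 1025 = 2.281951
(Sr - 1) = 1.281951
(Sr - 1)^3 = 2.106757
cot(30.7) = 1 / tan(30.7) = 1 / 0.593757 = 1.684192
Numerator = 2339 * 9.81 * 2.09^3 = 209477.8402
Denominator = 7.3 * 2.106757 * 1.684192 = 25.901740
W = 209477.8402 / 25.901740
W = 8087.40 N

8087.40


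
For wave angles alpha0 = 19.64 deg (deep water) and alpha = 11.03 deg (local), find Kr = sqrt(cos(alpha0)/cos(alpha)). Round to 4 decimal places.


Kr = sqrt(cos(alpha0) / cos(alpha))
cos(19.64) = 0.941823
cos(11.03) = 0.981527
Kr = sqrt(0.941823 / 0.981527)
Kr = sqrt(0.959549)
Kr = 0.9796

0.9796


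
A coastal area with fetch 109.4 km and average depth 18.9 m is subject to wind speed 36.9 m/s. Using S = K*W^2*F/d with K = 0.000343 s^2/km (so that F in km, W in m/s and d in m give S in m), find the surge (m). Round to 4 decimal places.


S = K * W^2 * F / d
W^2 = 36.9^2 = 1361.61
S = 0.000343 * 1361.61 * 109.4 / 18.9
Numerator = 0.000343 * 1361.61 * 109.4 = 51.093326
S = 51.093326 / 18.9 = 2.7034 m

2.7034


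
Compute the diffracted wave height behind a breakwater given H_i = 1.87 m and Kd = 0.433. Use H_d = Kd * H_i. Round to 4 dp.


H_d = Kd * H_i
H_d = 0.433 * 1.87
H_d = 0.8097 m

0.8097


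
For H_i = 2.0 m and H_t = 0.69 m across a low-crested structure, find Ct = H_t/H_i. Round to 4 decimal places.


Ct = H_t / H_i
Ct = 0.69 / 2.0
Ct = 0.3450

0.3450


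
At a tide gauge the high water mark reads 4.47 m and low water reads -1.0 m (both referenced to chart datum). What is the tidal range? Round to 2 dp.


Tidal range = High water - Low water
Tidal range = 4.47 - (-1.0)
Tidal range = 5.47 m

5.47


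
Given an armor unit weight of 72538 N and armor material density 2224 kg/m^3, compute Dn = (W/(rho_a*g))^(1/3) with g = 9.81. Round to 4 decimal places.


V = W / (rho_a * g)
V = 72538 / (2224 * 9.81)
V = 72538 / 21817.44
V = 3.324771 m^3
Dn = V^(1/3) = 3.324771^(1/3)
Dn = 1.4925 m

1.4925


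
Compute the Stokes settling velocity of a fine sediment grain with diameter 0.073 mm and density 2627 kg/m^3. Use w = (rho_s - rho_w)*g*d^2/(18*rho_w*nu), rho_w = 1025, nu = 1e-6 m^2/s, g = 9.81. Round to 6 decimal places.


w = (rho_s - rho_w) * g * d^2 / (18 * rho_w * nu)
d = 0.073 mm = 0.000073 m
rho_s - rho_w = 2627 - 1025 = 1602
Numerator = 1602 * 9.81 * (0.000073)^2 = 0.000083748539
Denominator = 18 * 1025 * 1e-6 = 0.018450
w = 0.004539 m/s

0.004539


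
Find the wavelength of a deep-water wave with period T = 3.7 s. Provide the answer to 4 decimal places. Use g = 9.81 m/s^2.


L0 = g * T^2 / (2 * pi)
L0 = 9.81 * 3.7^2 / (2 * pi)
L0 = 9.81 * 13.6900 / 6.28319
L0 = 134.2989 / 6.28319
L0 = 21.3743 m

21.3743


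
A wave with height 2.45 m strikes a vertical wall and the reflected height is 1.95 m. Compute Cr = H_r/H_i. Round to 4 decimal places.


Cr = H_r / H_i
Cr = 1.95 / 2.45
Cr = 0.7959

0.7959


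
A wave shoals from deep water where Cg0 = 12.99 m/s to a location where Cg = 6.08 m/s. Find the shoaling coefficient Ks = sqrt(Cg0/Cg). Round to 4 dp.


Ks = sqrt(Cg0 / Cg)
Ks = sqrt(12.99 / 6.08)
Ks = sqrt(2.1365)
Ks = 1.4617

1.4617


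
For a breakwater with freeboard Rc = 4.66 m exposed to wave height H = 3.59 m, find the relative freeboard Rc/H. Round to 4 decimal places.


Relative freeboard = Rc / H
= 4.66 / 3.59
= 1.2981

1.2981


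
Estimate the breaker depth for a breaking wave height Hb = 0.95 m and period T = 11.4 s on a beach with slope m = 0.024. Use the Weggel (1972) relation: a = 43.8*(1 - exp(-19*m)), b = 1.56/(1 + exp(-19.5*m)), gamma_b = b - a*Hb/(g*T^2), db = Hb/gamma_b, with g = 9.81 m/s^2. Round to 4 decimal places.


a = 43.8 * (1 - exp(-19 * m))
exp(-19 * 0.024) = exp(-0.4560) = 0.633814
a = 43.8 * (1 - 0.633814) = 16.038954
b = 1.56 / (1 + exp(-19.5 * m))
exp(-19.5 * 0.024) = exp(-0.4680) = 0.626254
b = 1.56 / (1 + 0.626254) = 0.959260
Hb / (g * T^2) = 0.95 / (9.81 * 11.4^2) = 0.95 / 1274.9076 = 0.00074515
gamma_b = b - a * Hb/(g*T^2) = 0.959260 - 16.038954 * 0.00074515 = 0.947309
db = Hb / gamma_b = 0.95 / 0.947309
db = 1.0028 m

1.0028


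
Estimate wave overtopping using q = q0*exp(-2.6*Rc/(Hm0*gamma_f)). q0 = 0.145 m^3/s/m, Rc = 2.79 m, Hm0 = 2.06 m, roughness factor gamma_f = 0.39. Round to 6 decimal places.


q = q0 * exp(-2.6 * Rc / (Hm0 * gamma_f))
Exponent = -2.6 * 2.79 / (2.06 * 0.39)
= -2.6 * 2.79 / 0.8034
= -9.029126
exp(-9.029126) = 0.000120
q = 0.145 * 0.000120
q = 0.000017 m^3/s/m

0.000017


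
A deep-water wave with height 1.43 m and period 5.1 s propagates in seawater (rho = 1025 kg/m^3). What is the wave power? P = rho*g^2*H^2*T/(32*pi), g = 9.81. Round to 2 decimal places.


P = rho * g^2 * H^2 * T / (32 * pi)
P = 1025 * 9.81^2 * 1.43^2 * 5.1 / (32 * pi)
P = 1025 * 96.2361 * 2.0449 * 5.1 / 100.53096
P = 10233.03 W/m

10233.03


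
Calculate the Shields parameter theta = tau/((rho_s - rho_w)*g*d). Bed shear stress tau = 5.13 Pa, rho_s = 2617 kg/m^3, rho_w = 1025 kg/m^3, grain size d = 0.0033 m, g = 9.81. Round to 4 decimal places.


theta = tau / ((rho_s - rho_w) * g * d)
rho_s - rho_w = 2617 - 1025 = 1592
Denominator = 1592 * 9.81 * 0.0033 = 51.537816
theta = 5.13 / 51.537816
theta = 0.0995

0.0995


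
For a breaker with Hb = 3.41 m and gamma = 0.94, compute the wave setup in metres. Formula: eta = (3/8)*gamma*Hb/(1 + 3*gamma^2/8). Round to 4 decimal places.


eta = (3/8) * gamma * Hb / (1 + 3*gamma^2/8)
Numerator = (3/8) * 0.94 * 3.41 = 1.202025
Denominator = 1 + 3*0.94^2/8 = 1 + 0.331350 = 1.331350
eta = 1.202025 / 1.331350
eta = 0.9029 m

0.9029


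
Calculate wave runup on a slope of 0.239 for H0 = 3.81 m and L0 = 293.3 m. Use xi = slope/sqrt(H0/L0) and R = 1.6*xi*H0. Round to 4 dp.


xi = slope / sqrt(H0/L0)
H0/L0 = 3.81/293.3 = 0.012990
sqrt(0.012990) = 0.113974
xi = 0.239 / 0.113974 = 2.096966
R = 1.6 * xi * H0 = 1.6 * 2.096966 * 3.81
R = 12.7831 m

12.7831


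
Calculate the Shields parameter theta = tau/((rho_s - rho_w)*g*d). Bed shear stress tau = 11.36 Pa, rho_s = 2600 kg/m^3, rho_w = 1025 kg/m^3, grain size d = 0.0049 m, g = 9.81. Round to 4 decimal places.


theta = tau / ((rho_s - rho_w) * g * d)
rho_s - rho_w = 2600 - 1025 = 1575
Denominator = 1575 * 9.81 * 0.0049 = 75.708675
theta = 11.36 / 75.708675
theta = 0.1500

0.1500


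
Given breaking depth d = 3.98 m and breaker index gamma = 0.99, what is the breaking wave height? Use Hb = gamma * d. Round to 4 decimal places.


Hb = gamma * d
Hb = 0.99 * 3.98
Hb = 3.9402 m

3.9402


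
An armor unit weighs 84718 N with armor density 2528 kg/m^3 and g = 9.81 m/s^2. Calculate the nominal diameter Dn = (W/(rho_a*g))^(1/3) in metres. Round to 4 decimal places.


V = W / (rho_a * g)
V = 84718 / (2528 * 9.81)
V = 84718 / 24799.68
V = 3.416092 m^3
Dn = V^(1/3) = 3.416092^(1/3)
Dn = 1.5061 m

1.5061


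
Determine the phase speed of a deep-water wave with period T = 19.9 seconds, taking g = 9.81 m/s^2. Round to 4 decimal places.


We use the deep-water celerity formula:
C = g * T / (2 * pi)
C = 9.81 * 19.9 / (2 * 3.14159...)
C = 195.219000 / 6.283185
C = 31.0701 m/s

31.0701


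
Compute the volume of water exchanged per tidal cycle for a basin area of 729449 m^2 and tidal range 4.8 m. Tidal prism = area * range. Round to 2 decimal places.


Tidal prism = Area * Tidal range
P = 729449 * 4.8
P = 3501355.20 m^3

3501355.20


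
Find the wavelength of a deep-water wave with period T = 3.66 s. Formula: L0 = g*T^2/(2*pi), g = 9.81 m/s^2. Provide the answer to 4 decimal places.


L0 = g * T^2 / (2 * pi)
L0 = 9.81 * 3.66^2 / (2 * pi)
L0 = 9.81 * 13.3956 / 6.28319
L0 = 131.4108 / 6.28319
L0 = 20.9147 m

20.9147


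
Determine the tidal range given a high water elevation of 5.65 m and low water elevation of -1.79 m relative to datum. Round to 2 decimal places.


Tidal range = High water - Low water
Tidal range = 5.65 - (-1.79)
Tidal range = 7.44 m

7.44


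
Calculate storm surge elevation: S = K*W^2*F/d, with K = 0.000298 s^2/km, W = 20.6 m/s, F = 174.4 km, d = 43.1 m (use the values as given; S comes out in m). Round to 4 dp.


S = K * W^2 * F / d
W^2 = 20.6^2 = 424.36
S = 0.000298 * 424.36 * 174.4 / 43.1
Numerator = 0.000298 * 424.36 * 174.4 = 22.054498
S = 22.054498 / 43.1 = 0.5117 m

0.5117


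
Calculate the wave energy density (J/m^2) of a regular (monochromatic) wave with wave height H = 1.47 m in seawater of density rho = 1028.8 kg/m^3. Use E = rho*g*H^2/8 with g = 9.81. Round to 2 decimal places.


E = (1/8) * rho * g * H^2
E = (1/8) * 1028.8 * 9.81 * 1.47^2
E = 0.125 * 1028.8 * 9.81 * 2.1609
E = 2726.12 J/m^2

2726.12


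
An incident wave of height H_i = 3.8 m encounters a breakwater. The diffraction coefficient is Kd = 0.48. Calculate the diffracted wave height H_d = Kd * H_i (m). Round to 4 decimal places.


H_d = Kd * H_i
H_d = 0.48 * 3.8
H_d = 1.8240 m

1.8240


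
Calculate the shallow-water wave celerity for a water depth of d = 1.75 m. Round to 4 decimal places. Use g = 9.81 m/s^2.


Using the shallow-water approximation:
C = sqrt(g * d) = sqrt(9.81 * 1.75)
C = sqrt(17.1675)
C = 4.1434 m/s

4.1434


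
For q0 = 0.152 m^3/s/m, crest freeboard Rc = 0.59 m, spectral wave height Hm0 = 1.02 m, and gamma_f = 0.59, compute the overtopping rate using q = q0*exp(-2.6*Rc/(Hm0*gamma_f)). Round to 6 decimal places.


q = q0 * exp(-2.6 * Rc / (Hm0 * gamma_f))
Exponent = -2.6 * 0.59 / (1.02 * 0.59)
= -2.6 * 0.59 / 0.6018
= -2.549020
exp(-2.549020) = 0.078158
q = 0.152 * 0.078158
q = 0.011880 m^3/s/m

0.011880


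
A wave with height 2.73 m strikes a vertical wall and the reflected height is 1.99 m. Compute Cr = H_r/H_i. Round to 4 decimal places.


Cr = H_r / H_i
Cr = 1.99 / 2.73
Cr = 0.7289

0.7289


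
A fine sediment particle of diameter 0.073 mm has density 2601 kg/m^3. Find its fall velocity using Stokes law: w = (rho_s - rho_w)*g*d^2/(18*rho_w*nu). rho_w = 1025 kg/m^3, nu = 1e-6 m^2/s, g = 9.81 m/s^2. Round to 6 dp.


w = (rho_s - rho_w) * g * d^2 / (18 * rho_w * nu)
d = 0.073 mm = 0.000073 m
rho_s - rho_w = 2601 - 1025 = 1576
Numerator = 1576 * 9.81 * (0.000073)^2 = 0.000082389324
Denominator = 18 * 1025 * 1e-6 = 0.018450
w = 0.004466 m/s

0.004466


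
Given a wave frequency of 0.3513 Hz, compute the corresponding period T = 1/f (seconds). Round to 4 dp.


T = 1 / f
T = 1 / 0.3513
T = 2.8466 s

2.8466


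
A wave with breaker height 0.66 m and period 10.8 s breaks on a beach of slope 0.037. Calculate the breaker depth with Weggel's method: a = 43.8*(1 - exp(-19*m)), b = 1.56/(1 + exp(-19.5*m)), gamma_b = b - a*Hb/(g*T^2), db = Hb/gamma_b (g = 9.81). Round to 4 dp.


a = 43.8 * (1 - exp(-19 * m))
exp(-19 * 0.037) = exp(-0.7030) = 0.495098
a = 43.8 * (1 - 0.495098) = 22.114717
b = 1.56 / (1 + exp(-19.5 * m))
exp(-19.5 * 0.037) = exp(-0.7215) = 0.486023
b = 1.56 / (1 + 0.486023) = 1.049782
Hb / (g * T^2) = 0.66 / (9.81 * 10.8^2) = 0.66 / 1144.2384 = 0.00057680
gamma_b = b - a * Hb/(g*T^2) = 1.049782 - 22.114717 * 0.00057680 = 1.037026
db = Hb / gamma_b = 0.66 / 1.037026
db = 0.6364 m

0.6364


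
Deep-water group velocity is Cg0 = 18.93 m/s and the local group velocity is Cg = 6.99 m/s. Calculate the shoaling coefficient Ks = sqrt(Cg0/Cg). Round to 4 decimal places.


Ks = sqrt(Cg0 / Cg)
Ks = sqrt(18.93 / 6.99)
Ks = sqrt(2.7082)
Ks = 1.6456

1.6456


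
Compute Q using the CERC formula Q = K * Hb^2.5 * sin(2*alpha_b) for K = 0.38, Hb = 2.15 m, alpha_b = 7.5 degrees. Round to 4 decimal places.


Q = K * Hb^2.5 * sin(2 * alpha_b)
Hb^2.5 = 2.15^2.5 = 6.777915
sin(2 * 7.5) = sin(15.0) = 0.258819
Q = 0.38 * 6.777915 * 0.258819
Q = 0.6666 m^3/s

0.6666


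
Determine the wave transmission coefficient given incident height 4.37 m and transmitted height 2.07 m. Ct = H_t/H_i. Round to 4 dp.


Ct = H_t / H_i
Ct = 2.07 / 4.37
Ct = 0.4737

0.4737


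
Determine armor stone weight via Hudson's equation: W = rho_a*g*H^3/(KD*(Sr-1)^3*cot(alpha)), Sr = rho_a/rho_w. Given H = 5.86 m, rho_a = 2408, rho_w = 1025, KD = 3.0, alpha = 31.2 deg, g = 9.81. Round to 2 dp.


Sr = rho_a / rho_w = 2408 / 1025 = 2.349268
(Sr - 1) = 1.349268
(Sr - 1)^3 = 2.456377
cot(31.2) = 1 / tan(31.2) = 1 / 0.605622 = 1.651196
Numerator = 2408 * 9.81 * 5.86^3 = 4753552.9733
Denominator = 3.0 * 2.456377 * 1.651196 = 12.167879
W = 4753552.9733 / 12.167879
W = 390664.05 N

390664.05


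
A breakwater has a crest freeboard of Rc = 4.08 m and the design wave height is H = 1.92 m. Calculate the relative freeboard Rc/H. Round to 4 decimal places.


Relative freeboard = Rc / H
= 4.08 / 1.92
= 2.1250

2.1250


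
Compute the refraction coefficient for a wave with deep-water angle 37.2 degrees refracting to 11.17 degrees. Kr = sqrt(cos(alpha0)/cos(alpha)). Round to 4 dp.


Kr = sqrt(cos(alpha0) / cos(alpha))
cos(37.2) = 0.796530
cos(11.17) = 0.981057
Kr = sqrt(0.796530 / 0.981057)
Kr = sqrt(0.811910)
Kr = 0.9011

0.9011


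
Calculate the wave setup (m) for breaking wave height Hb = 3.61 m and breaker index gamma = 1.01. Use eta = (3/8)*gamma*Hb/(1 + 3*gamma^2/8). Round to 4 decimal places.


eta = (3/8) * gamma * Hb / (1 + 3*gamma^2/8)
Numerator = (3/8) * 1.01 * 3.61 = 1.367287
Denominator = 1 + 3*1.01^2/8 = 1 + 0.382538 = 1.382538
eta = 1.367287 / 1.382538
eta = 0.9890 m

0.9890


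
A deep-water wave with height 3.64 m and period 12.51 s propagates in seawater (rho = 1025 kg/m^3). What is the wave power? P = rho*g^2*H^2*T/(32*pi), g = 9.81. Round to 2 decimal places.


P = rho * g^2 * H^2 * T / (32 * pi)
P = 1025 * 9.81^2 * 3.64^2 * 12.51 / (32 * pi)
P = 1025 * 96.2361 * 13.2496 * 12.51 / 100.53096
P = 162638.03 W/m

162638.03


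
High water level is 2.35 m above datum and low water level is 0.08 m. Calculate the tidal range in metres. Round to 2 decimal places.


Tidal range = High water - Low water
Tidal range = 2.35 - (0.08)
Tidal range = 2.27 m

2.27


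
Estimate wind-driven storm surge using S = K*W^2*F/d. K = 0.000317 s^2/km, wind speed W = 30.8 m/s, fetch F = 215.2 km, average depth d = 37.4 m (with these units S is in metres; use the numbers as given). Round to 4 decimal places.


S = K * W^2 * F / d
W^2 = 30.8^2 = 948.64
S = 0.000317 * 948.64 * 215.2 / 37.4
Numerator = 0.000317 * 948.64 * 215.2 = 64.714703
S = 64.714703 / 37.4 = 1.7303 m

1.7303


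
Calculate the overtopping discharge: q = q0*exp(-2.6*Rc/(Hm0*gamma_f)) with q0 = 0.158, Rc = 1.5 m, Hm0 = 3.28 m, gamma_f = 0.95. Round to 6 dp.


q = q0 * exp(-2.6 * Rc / (Hm0 * gamma_f))
Exponent = -2.6 * 1.5 / (3.28 * 0.95)
= -2.6 * 1.5 / 3.1160
= -1.251605
exp(-1.251605) = 0.286045
q = 0.158 * 0.286045
q = 0.045195 m^3/s/m

0.045195


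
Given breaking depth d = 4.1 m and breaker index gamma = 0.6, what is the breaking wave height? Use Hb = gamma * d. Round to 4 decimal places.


Hb = gamma * d
Hb = 0.6 * 4.1
Hb = 2.4600 m

2.4600


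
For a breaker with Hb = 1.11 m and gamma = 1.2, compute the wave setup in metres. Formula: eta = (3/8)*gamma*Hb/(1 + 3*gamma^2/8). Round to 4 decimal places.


eta = (3/8) * gamma * Hb / (1 + 3*gamma^2/8)
Numerator = (3/8) * 1.2 * 1.11 = 0.499500
Denominator = 1 + 3*1.2^2/8 = 1 + 0.540000 = 1.540000
eta = 0.499500 / 1.540000
eta = 0.3244 m

0.3244


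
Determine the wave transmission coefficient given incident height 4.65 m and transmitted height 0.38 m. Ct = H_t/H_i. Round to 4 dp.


Ct = H_t / H_i
Ct = 0.38 / 4.65
Ct = 0.0817

0.0817


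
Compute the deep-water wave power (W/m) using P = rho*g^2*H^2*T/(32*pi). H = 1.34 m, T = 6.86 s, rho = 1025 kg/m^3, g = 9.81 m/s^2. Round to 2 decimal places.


P = rho * g^2 * H^2 * T / (32 * pi)
P = 1025 * 9.81^2 * 1.34^2 * 6.86 / (32 * pi)
P = 1025 * 96.2361 * 1.7956 * 6.86 / 100.53096
P = 12086.37 W/m

12086.37


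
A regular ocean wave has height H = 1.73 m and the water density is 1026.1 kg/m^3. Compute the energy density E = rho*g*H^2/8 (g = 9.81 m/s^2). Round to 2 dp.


E = (1/8) * rho * g * H^2
E = (1/8) * 1026.1 * 9.81 * 1.73^2
E = 0.125 * 1026.1 * 9.81 * 2.9929
E = 3765.83 J/m^2

3765.83


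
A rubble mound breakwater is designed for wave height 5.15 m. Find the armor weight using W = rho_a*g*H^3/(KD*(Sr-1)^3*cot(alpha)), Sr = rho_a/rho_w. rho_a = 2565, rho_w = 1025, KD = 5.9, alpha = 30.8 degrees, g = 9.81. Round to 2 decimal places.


Sr = rho_a / rho_w = 2565 / 1025 = 2.502439
(Sr - 1) = 1.502439
(Sr - 1)^3 = 3.391490
cot(30.8) = 1 / tan(30.8) = 1 / 0.596120 = 1.677516
Numerator = 2565 * 9.81 * 5.15^3 = 3436988.3808
Denominator = 5.9 * 3.391490 * 1.677516 = 33.566739
W = 3436988.3808 / 33.566739
W = 102392.68 N

102392.68


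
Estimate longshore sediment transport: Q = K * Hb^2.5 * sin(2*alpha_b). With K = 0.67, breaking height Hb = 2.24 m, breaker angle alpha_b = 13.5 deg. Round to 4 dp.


Q = K * Hb^2.5 * sin(2 * alpha_b)
Hb^2.5 = 2.24^2.5 = 7.509656
sin(2 * 13.5) = sin(27.0) = 0.453990
Q = 0.67 * 7.509656 * 0.453990
Q = 2.2842 m^3/s

2.2842


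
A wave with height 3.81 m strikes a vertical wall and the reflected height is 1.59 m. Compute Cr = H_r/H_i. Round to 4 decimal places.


Cr = H_r / H_i
Cr = 1.59 / 3.81
Cr = 0.4173

0.4173


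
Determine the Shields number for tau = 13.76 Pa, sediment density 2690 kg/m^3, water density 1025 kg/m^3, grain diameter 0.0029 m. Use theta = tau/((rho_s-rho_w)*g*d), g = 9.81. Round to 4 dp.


theta = tau / ((rho_s - rho_w) * g * d)
rho_s - rho_w = 2690 - 1025 = 1665
Denominator = 1665 * 9.81 * 0.0029 = 47.367585
theta = 13.76 / 47.367585
theta = 0.2905

0.2905


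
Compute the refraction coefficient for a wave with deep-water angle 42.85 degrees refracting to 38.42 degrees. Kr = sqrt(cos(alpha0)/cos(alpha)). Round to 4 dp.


Kr = sqrt(cos(alpha0) / cos(alpha))
cos(42.85) = 0.733137
cos(38.42) = 0.783477
Kr = sqrt(0.733137 / 0.783477)
Kr = sqrt(0.935748)
Kr = 0.9673

0.9673


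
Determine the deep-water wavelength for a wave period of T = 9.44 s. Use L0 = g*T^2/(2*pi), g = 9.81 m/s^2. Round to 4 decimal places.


L0 = g * T^2 / (2 * pi)
L0 = 9.81 * 9.44^2 / (2 * pi)
L0 = 9.81 * 89.1136 / 6.28319
L0 = 874.2044 / 6.28319
L0 = 139.1340 m

139.1340


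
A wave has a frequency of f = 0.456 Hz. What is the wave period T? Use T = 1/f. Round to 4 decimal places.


T = 1 / f
T = 1 / 0.456
T = 2.1930 s

2.1930


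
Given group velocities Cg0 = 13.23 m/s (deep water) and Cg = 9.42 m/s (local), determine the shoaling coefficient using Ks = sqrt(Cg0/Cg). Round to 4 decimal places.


Ks = sqrt(Cg0 / Cg)
Ks = sqrt(13.23 / 9.42)
Ks = sqrt(1.4045)
Ks = 1.1851

1.1851


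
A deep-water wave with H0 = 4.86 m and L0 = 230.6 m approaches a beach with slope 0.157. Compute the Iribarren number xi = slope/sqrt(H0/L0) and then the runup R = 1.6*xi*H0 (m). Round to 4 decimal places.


xi = slope / sqrt(H0/L0)
H0/L0 = 4.86/230.6 = 0.021075
sqrt(0.021075) = 0.145174
xi = 0.157 / 0.145174 = 1.081462
R = 1.6 * xi * H0 = 1.6 * 1.081462 * 4.86
R = 8.4094 m

8.4094


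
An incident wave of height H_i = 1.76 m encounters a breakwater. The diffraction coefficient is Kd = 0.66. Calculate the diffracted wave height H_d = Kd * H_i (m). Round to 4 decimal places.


H_d = Kd * H_i
H_d = 0.66 * 1.76
H_d = 1.1616 m

1.1616


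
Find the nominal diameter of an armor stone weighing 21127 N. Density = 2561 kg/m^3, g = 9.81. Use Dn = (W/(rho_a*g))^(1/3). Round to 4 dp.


V = W / (rho_a * g)
V = 21127 / (2561 * 9.81)
V = 21127 / 25123.41
V = 0.840929 m^3
Dn = V^(1/3) = 0.840929^(1/3)
Dn = 0.9439 m

0.9439


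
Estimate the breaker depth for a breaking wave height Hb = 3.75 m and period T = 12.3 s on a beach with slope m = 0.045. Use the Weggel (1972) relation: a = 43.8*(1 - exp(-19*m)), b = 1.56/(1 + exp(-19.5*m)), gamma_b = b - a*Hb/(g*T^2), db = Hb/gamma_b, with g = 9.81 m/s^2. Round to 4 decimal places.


a = 43.8 * (1 - exp(-19 * m))
exp(-19 * 0.045) = exp(-0.8550) = 0.425283
a = 43.8 * (1 - 0.425283) = 25.172596
b = 1.56 / (1 + exp(-19.5 * m))
exp(-19.5 * 0.045) = exp(-0.8775) = 0.415821
b = 1.56 / (1 + 0.415821) = 1.101834
Hb / (g * T^2) = 3.75 / (9.81 * 12.3^2) = 3.75 / 1484.1549 = 0.00252669
gamma_b = b - a * Hb/(g*T^2) = 1.101834 - 25.172596 * 0.00252669 = 1.038231
db = Hb / gamma_b = 3.75 / 1.038231
db = 3.6119 m

3.6119


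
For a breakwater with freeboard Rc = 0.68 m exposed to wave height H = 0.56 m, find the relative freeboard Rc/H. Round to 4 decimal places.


Relative freeboard = Rc / H
= 0.68 / 0.56
= 1.2143

1.2143


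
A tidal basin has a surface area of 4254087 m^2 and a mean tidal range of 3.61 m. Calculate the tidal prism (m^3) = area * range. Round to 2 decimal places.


Tidal prism = Area * Tidal range
P = 4254087 * 3.61
P = 15357254.07 m^3

15357254.07


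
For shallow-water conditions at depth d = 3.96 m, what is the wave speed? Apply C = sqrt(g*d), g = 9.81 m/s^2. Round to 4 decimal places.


Using the shallow-water approximation:
C = sqrt(g * d) = sqrt(9.81 * 3.96)
C = sqrt(38.8476)
C = 6.2328 m/s

6.2328


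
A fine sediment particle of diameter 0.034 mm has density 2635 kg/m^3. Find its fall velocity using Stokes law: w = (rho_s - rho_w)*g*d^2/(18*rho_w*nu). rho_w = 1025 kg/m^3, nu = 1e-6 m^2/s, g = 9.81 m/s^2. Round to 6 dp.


w = (rho_s - rho_w) * g * d^2 / (18 * rho_w * nu)
d = 0.034 mm = 0.000034 m
rho_s - rho_w = 2635 - 1025 = 1610
Numerator = 1610 * 9.81 * (0.000034)^2 = 0.000018257980
Denominator = 18 * 1025 * 1e-6 = 0.018450
w = 0.000990 m/s

0.000990


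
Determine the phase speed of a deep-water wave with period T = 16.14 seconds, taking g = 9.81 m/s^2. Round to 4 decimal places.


We use the deep-water celerity formula:
C = g * T / (2 * pi)
C = 9.81 * 16.14 / (2 * 3.14159...)
C = 158.333400 / 6.283185
C = 25.1995 m/s

25.1995


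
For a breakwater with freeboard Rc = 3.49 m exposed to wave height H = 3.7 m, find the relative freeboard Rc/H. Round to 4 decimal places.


Relative freeboard = Rc / H
= 3.49 / 3.7
= 0.9432

0.9432


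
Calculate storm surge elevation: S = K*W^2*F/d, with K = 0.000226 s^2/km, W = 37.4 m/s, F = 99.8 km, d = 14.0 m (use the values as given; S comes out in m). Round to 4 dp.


S = K * W^2 * F / d
W^2 = 37.4^2 = 1398.76
S = 0.000226 * 1398.76 * 99.8 / 14.0
Numerator = 0.000226 * 1398.76 * 99.8 = 31.548752
S = 31.548752 / 14.0 = 2.2535 m

2.2535


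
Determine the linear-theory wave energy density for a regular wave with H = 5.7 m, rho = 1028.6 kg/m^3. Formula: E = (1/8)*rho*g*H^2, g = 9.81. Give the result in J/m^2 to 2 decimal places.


E = (1/8) * rho * g * H^2
E = (1/8) * 1028.6 * 9.81 * 5.7^2
E = 0.125 * 1028.6 * 9.81 * 32.4900
E = 40980.31 J/m^2

40980.31


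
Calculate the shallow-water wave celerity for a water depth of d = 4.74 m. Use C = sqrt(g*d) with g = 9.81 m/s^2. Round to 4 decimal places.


Using the shallow-water approximation:
C = sqrt(g * d) = sqrt(9.81 * 4.74)
C = sqrt(46.4994)
C = 6.8190 m/s

6.8190


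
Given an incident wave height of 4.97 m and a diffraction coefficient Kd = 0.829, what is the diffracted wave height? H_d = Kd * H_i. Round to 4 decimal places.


H_d = Kd * H_i
H_d = 0.829 * 4.97
H_d = 4.1201 m

4.1201


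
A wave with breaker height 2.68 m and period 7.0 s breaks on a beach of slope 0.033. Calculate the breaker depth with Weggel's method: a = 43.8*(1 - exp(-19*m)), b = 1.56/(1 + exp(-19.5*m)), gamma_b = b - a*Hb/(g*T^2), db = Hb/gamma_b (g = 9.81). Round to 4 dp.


a = 43.8 * (1 - exp(-19 * m))
exp(-19 * 0.033) = exp(-0.6270) = 0.534192
a = 43.8 * (1 - 0.534192) = 20.402391
b = 1.56 / (1 + exp(-19.5 * m))
exp(-19.5 * 0.033) = exp(-0.6435) = 0.525450
b = 1.56 / (1 + 0.525450) = 1.022649
Hb / (g * T^2) = 2.68 / (9.81 * 7.0^2) = 2.68 / 480.6900 = 0.00557532
gamma_b = b - a * Hb/(g*T^2) = 1.022649 - 20.402391 * 0.00557532 = 0.908899
db = Hb / gamma_b = 2.68 / 0.908899
db = 2.9486 m

2.9486


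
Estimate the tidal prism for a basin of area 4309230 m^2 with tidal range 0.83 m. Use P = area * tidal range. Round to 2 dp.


Tidal prism = Area * Tidal range
P = 4309230 * 0.83
P = 3576660.90 m^3

3576660.90


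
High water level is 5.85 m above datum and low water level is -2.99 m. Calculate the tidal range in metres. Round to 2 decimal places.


Tidal range = High water - Low water
Tidal range = 5.85 - (-2.99)
Tidal range = 8.84 m

8.84


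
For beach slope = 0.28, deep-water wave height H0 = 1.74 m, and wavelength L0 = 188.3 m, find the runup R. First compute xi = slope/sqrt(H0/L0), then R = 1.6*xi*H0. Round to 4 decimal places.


xi = slope / sqrt(H0/L0)
H0/L0 = 1.74/188.3 = 0.009241
sqrt(0.009241) = 0.096128
xi = 0.28 / 0.096128 = 2.912786
R = 1.6 * xi * H0 = 1.6 * 2.912786 * 1.74
R = 8.1092 m

8.1092


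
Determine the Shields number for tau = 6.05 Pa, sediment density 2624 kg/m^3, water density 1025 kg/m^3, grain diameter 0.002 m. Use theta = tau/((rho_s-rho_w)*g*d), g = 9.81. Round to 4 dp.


theta = tau / ((rho_s - rho_w) * g * d)
rho_s - rho_w = 2624 - 1025 = 1599
Denominator = 1599 * 9.81 * 0.002 = 31.372380
theta = 6.05 / 31.372380
theta = 0.1928

0.1928


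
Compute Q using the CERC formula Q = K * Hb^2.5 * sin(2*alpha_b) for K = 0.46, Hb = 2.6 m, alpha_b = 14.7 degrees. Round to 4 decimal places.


Q = K * Hb^2.5 * sin(2 * alpha_b)
Hb^2.5 = 2.6^2.5 = 10.900172
sin(2 * 14.7) = sin(29.4) = 0.490904
Q = 0.46 * 10.900172 * 0.490904
Q = 2.4614 m^3/s

2.4614


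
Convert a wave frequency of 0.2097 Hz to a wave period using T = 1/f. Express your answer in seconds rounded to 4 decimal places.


T = 1 / f
T = 1 / 0.2097
T = 4.7687 s

4.7687


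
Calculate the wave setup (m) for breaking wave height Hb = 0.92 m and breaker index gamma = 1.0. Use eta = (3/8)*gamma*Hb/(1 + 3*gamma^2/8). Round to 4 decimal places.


eta = (3/8) * gamma * Hb / (1 + 3*gamma^2/8)
Numerator = (3/8) * 1.0 * 0.92 = 0.345000
Denominator = 1 + 3*1.0^2/8 = 1 + 0.375000 = 1.375000
eta = 0.345000 / 1.375000
eta = 0.2509 m

0.2509


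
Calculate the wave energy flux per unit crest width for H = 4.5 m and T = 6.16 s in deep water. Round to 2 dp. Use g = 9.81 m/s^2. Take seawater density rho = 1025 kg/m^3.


P = rho * g^2 * H^2 * T / (32 * pi)
P = 1025 * 9.81^2 * 4.5^2 * 6.16 / (32 * pi)
P = 1025 * 96.2361 * 20.2500 * 6.16 / 100.53096
P = 122396.15 W/m

122396.15


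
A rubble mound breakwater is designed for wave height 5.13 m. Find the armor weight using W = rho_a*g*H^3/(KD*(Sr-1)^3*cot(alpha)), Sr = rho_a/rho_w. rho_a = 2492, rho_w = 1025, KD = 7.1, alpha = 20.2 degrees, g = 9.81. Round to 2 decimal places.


Sr = rho_a / rho_w = 2492 / 1025 = 2.431220
(Sr - 1) = 1.431220
(Sr - 1)^3 = 2.931695
cot(20.2) = 1 / tan(20.2) = 1 / 0.367928 = 2.717920
Numerator = 2492 * 9.81 * 5.13^3 = 3300419.4718
Denominator = 7.1 * 2.931695 * 2.717920 = 56.573602
W = 3300419.4718 / 56.573602
W = 58338.51 N

58338.51


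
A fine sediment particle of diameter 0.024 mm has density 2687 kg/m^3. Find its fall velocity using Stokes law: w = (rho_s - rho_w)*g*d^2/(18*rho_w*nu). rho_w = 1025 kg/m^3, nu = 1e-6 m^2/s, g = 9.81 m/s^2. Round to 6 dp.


w = (rho_s - rho_w) * g * d^2 / (18 * rho_w * nu)
d = 0.024 mm = 0.000024 m
rho_s - rho_w = 2687 - 1025 = 1662
Numerator = 1662 * 9.81 * (0.000024)^2 = 0.000009391231
Denominator = 18 * 1025 * 1e-6 = 0.018450
w = 0.000509 m/s

0.000509


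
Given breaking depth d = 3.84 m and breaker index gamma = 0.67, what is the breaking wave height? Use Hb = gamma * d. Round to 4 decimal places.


Hb = gamma * d
Hb = 0.67 * 3.84
Hb = 2.5728 m

2.5728


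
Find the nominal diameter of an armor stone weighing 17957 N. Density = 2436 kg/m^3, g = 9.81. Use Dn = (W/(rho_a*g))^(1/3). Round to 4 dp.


V = W / (rho_a * g)
V = 17957 / (2436 * 9.81)
V = 17957 / 23897.16
V = 0.751428 m^3
Dn = V^(1/3) = 0.751428^(1/3)
Dn = 0.9091 m

0.9091


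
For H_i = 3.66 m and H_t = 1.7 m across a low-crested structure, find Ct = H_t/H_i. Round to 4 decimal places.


Ct = H_t / H_i
Ct = 1.7 / 3.66
Ct = 0.4645

0.4645


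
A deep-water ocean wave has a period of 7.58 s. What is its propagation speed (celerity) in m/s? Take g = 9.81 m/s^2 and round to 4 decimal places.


We use the deep-water celerity formula:
C = g * T / (2 * pi)
C = 9.81 * 7.58 / (2 * 3.14159...)
C = 74.359800 / 6.283185
C = 11.8347 m/s

11.8347


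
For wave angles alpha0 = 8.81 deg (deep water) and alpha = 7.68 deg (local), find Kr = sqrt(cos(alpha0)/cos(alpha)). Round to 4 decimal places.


Kr = sqrt(cos(alpha0) / cos(alpha))
cos(8.81) = 0.988202
cos(7.68) = 0.991030
Kr = sqrt(0.988202 / 0.991030)
Kr = sqrt(0.997146)
Kr = 0.9986

0.9986


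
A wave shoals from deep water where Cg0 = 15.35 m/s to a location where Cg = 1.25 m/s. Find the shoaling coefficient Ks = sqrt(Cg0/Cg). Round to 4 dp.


Ks = sqrt(Cg0 / Cg)
Ks = sqrt(15.35 / 1.25)
Ks = sqrt(12.2800)
Ks = 3.5043

3.5043


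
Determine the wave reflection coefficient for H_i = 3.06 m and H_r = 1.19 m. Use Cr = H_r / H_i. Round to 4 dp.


Cr = H_r / H_i
Cr = 1.19 / 3.06
Cr = 0.3889

0.3889


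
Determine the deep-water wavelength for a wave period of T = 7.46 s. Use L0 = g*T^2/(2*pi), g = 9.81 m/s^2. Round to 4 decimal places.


L0 = g * T^2 / (2 * pi)
L0 = 9.81 * 7.46^2 / (2 * pi)
L0 = 9.81 * 55.6516 / 6.28319
L0 = 545.9422 / 6.28319
L0 = 86.8894 m

86.8894


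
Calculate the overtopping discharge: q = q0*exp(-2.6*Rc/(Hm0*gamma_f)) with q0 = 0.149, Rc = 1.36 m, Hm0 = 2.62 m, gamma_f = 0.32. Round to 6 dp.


q = q0 * exp(-2.6 * Rc / (Hm0 * gamma_f))
Exponent = -2.6 * 1.36 / (2.62 * 0.32)
= -2.6 * 1.36 / 0.8384
= -4.217557
exp(-4.217557) = 0.014735
q = 0.149 * 0.014735
q = 0.002195 m^3/s/m

0.002195
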